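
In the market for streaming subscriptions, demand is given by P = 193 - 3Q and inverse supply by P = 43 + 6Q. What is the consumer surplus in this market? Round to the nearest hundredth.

416.67

Setting demand equal to supply, 150 = 9Q, so Q* = 16.6667 and P* = 143.
Consumer surplus is the triangle under demand above P*: (1/2)(16.6667)(193 - 143) = (1/2)(16.6667)(50) = 416.6667.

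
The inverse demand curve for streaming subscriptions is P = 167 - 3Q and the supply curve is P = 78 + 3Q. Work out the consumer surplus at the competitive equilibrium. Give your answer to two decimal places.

Equilibrium: 167 - 3Q = 78 + 3Q, so Q* = 14.8333 and P* = 122.5.
Consumer surplus is the triangle under demand above P*: (1/2)(14.8333)(167 - 122.5) = (1/2)(14.8333)(44.5) = 330.0417.

330.04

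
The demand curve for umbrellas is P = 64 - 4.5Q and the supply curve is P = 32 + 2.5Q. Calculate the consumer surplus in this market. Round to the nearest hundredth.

Setting demand equal to supply, 32 = 7Q, so Q* = 4.5714 and P* = 43.4286.
Consumer surplus is the triangle under demand above P*: (1/2)(4.5714)(64 - 43.4286) = (1/2)(4.5714)(20.5714) = 47.0204.

47.02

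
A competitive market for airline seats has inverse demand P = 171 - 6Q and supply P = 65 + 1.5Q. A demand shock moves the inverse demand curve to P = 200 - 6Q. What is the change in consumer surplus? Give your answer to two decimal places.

372.75

Initial equilibrium: Q_0 = 14.1333, P_0 = 86.2; CS_0 = (1/2)(14.1333)(84.8) = 599.2533, PS_0 = (1/2)(14.1333)(21.2) = 149.8133.
New equilibrium: 200 - 6Q = 65 + 1.5Q gives Q_1 = 18, P_1 = 92; CS_1 = 972, PS_1 = 243.
Change in consumer surplus = 972 - 599.2533 = 372.7467.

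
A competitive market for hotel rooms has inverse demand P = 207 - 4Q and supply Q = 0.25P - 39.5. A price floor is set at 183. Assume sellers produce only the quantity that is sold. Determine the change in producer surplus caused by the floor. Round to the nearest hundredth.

2.97

Rewriting supply in inverse form: P = 158 + 4Q.
Free-market equilibrium: 207 - 4Q = 158 + 4Q gives Q* = 6.125, P* = 182.5.
At the floor price 183, quantity demanded is (207 - 183)/4 = 6; demand is the short side, so Q = 6 trades at P = 183.
PS goes from (1/2)(6.125)(24.5) = 75.0312 to 78 (computed as (183 - 158)(6) - (1/2)(4)(6)^2), a change of 2.9688.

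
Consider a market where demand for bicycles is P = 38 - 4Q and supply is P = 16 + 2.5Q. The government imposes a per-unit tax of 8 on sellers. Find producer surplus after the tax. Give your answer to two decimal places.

5.80

Pre-tax equilibrium: 38 - 4Q = 16 + 2.5Q gives Q* = 3.3846, P* = 24.4615.
A tax on sellers shifts supply up by 8: 38 - 4Q = 16 + 2.5Q + 8, so Q_t = 2.1538. Buyers pay P_b = 29.3846; sellers receive P_s = P_b - 8 = 21.3846.
Producer surplus is the triangle above supply below P_s: (1/2)(2.1538)(21.3846 - 16) = 5.7988.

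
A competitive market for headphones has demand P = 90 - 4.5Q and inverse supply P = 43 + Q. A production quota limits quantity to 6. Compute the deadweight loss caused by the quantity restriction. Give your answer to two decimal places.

17.82

Unrestricted equilibrium: Q* = (90 - 43)/(4.5 + 1) = 8.5455.
At Q = 6 the demand price is 90 - 4.5(6) = 63 and the supply price is 43 + (6) = 49.
DWL = (1/2)(gap between curves at 6) x (Q* - 6) = (1/2)(14)(2.5455) = 17.8182.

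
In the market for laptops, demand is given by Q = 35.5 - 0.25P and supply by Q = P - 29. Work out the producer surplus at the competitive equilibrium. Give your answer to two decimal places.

255.38

Rewriting demand in inverse form: P = 142 - 4Q.
Rewriting supply in inverse form: P = 29 + Q.
Equilibrium: 142 - 4Q = 29 + Q, so Q* = 22.6 and P* = 51.6.
Producer surplus is the triangle above supply below P*: (1/2)(22.6)(51.6 - 29) = (1/2)(22.6)(22.6) = 255.38.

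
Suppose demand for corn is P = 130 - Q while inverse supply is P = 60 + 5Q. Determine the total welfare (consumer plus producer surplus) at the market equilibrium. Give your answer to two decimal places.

Set 130 - Q = 60 + 5Q, which gives 70 = 6Q, so Q* = 11.6667 and P* = 130 - (11.6667) = 118.3333.
CS = (1/2)(11.6667)(11.6667) = 68.0556 and PS = (1/2)(11.6667)(58.3333) = 340.2778, so total surplus = 408.3333.

408.33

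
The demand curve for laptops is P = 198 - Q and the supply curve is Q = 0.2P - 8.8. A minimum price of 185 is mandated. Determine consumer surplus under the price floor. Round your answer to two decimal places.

84.50

Rewriting supply in inverse form: P = 44 + 5Q.
Without the control, 198 - Q = 44 + 5Q so Q* = 25.6667 and P* = 172.3333.
At the floor price 185, quantity demanded is (198 - 185)/1 = 13; demand is the short side, so Q = 13 trades at P = 185.
CS is the triangle under demand above 185: (1/2)(13)(198 - 185) = 84.5.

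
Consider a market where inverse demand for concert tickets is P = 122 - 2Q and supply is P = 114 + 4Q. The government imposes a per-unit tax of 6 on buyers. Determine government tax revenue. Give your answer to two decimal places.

2.00

Pre-tax equilibrium: 122 - 2Q = 114 + 4Q gives Q* = 1.3333, P* = 119.3333.
With the tax, buyers' net willingness to pay falls by 6: (122 - 6) - 2Q = 114 + 4Q, so Q_t = 0.3333. Buyers pay P_b = 121.3333; sellers receive P_s = P_b - 6 = 115.3333.
Tax revenue = t x Q_t = 6 x 0.3333 = 2.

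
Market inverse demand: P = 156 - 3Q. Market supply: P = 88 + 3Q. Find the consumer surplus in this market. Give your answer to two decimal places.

192.67

Setting demand equal to supply, 68 = 6Q, so Q* = 11.3333 and P* = 122.
The demand choke price is 156, so CS = (1/2)(Q*)(156 - P*) = (1/2)(11.3333)(34) = 192.6667.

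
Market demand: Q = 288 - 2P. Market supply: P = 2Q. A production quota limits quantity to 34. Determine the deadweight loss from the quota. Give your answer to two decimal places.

Rewriting demand in inverse form: P = 144 - 0.5Q.
Unrestricted equilibrium: Q* = (144 - 0)/(0.5 + 2) = 57.6.
At Q = 34 the demand price is 144 - 0.5(34) = 127 and the supply price is 0 + 2(34) = 68.
DWL = (1/2)(gap between curves at 34) x (Q* - 34) = (1/2)(59)(23.6) = 696.2.

696.20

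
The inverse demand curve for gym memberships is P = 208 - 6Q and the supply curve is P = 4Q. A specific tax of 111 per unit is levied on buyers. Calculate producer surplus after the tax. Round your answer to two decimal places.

188.18

Without the tax, 208 - 6Q = 4Q so Q* = 20.8 and P* = 83.2.
A tax on buyers shifts demand down by 111: (208 - 111) - 6Q = 4Q, so Q_t = 9.7. Buyers pay P_b = 149.8; sellers receive P_s = P_b - 111 = 38.8.
PS = (1/2)(Q_t)(P_s - 0) = (1/2)(9.7)(38.8) = 188.18.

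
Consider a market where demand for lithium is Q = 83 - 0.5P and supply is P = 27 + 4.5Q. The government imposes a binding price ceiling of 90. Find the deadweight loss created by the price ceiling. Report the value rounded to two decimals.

Rewriting demand in inverse form: P = 166 - 2Q.
Free-market equilibrium: 166 - 2Q = 27 + 4.5Q gives Q* = 21.3846, P* = 123.2308.
At P = 90, sellers supply (90 - 27)/4.5 = 14 while buyers want more, so the quantity traded is 14 at price 90.
At Q = 14 the demand price is 138 and the supply price is 90. Deadweight loss is the triangle between the curves from 14 to 21.3846: (1/2)(138 - 90)(21.3846 - 14) = 177.2308.

177.23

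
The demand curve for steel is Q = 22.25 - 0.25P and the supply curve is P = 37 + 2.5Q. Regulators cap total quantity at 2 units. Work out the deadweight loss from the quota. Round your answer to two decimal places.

Rewriting demand in inverse form: P = 89 - 4Q.
Without the quota, 89 - 4Q = 37 + 2.5Q gives Q* = 8.
At Q = 2 the demand price is 89 - 4(2) = 81 and the supply price is 37 + 2.5(2) = 42.
Deadweight loss is the triangle between the curves from 2 to 8: (1/2)(81 - 42)(8 - 2) = 117.

117.00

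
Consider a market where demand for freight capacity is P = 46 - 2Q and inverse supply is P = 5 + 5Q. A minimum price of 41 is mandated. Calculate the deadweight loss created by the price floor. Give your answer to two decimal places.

39.45

Without the control, 46 - 2Q = 5 + 5Q so Q* = 5.8571 and P* = 34.2857.
At the floor price 41, quantity demanded is (46 - 41)/2 = 2.5; demand is the short side, so Q = 2.5 trades at P = 41.
At Q = 2.5 the demand price is 41 and the supply price is 17.5. Deadweight loss is the triangle between the curves from 2.5 to 5.8571: (1/2)(41 - 17.5)(5.8571 - 2.5) = 39.4464.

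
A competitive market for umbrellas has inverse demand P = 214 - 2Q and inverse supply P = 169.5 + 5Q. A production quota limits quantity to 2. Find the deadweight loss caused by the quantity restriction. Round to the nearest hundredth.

66.45

Unrestricted equilibrium: Q* = (214 - 169.5)/(2 + 5) = 6.3571.
At Q = 2 the demand price is 214 - 2(2) = 210 and the supply price is 169.5 + 5(2) = 179.5.
Deadweight loss is the triangle between the curves from 2 to 6.3571: (1/2)(210 - 179.5)(6.3571 - 2) = 66.4464.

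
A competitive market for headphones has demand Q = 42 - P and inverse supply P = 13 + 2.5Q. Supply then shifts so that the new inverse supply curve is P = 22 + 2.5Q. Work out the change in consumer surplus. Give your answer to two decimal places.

-18.00

Rewriting demand in inverse form: P = 42 - Q.
Initial equilibrium: Q_0 = 8.2857, P_0 = 33.7143; CS_0 = (1/2)(8.2857)(8.2857) = 34.3265, PS_0 = (1/2)(8.2857)(20.7143) = 85.8163.
New equilibrium: 42 - Q = 22 + 2.5Q gives Q_1 = 5.7143, P_1 = 36.2857; CS_1 = 16.3265, PS_1 = 40.8163.
Change in consumer surplus = 16.3265 - 34.3265 = -18.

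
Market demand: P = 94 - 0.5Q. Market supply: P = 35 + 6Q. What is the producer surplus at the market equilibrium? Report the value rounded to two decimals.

Equilibrium: 94 - 0.5Q = 35 + 6Q, so Q* = 9.0769 and P* = 89.4615.
The supply curve's price intercept is 35, so PS = (1/2)(Q*)(P* - 35) = (1/2)(9.0769)(54.4615) = 247.1716.

247.17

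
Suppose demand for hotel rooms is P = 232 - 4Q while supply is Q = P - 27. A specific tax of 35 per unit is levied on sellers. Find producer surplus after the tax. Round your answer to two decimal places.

578.00

Rewriting supply in inverse form: P = 27 + Q.
Without the tax, 232 - 4Q = 27 + Q so Q* = 41 and P* = 68.
With the tax, sellers need 35 more per unit: 232 - 4Q = 27 + Q + 35, so Q_t = 34. Buyers pay P_b = 96; sellers receive P_s = P_b - 35 = 61.
PS = (1/2)(Q_t)(P_s - 27) = (1/2)(34)(34) = 578.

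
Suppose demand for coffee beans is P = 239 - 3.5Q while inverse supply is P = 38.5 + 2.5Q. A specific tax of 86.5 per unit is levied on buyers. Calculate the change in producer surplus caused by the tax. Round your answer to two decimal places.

Without the tax, 239 - 3.5Q = 38.5 + 2.5Q so Q* = 33.4167 and P* = 122.0417.
A tax on buyers shifts demand down by 86.5: (239 - 86.5) - 3.5Q = 38.5 + 2.5Q, so Q_t = 19. Buyers pay P_b = 172.5; sellers receive P_s = P_b - 86.5 = 86.
PS falls from (1/2)(33.4167)(83.5417) = 1395.842 to (1/2)(19)(47.5) = 451.25, a change of -944.592.

-944.59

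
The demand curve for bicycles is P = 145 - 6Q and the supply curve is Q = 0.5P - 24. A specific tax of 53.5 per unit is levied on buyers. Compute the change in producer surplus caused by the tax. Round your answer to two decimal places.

Rewriting supply in inverse form: P = 48 + 2Q.
Without the tax, 145 - 6Q = 48 + 2Q so Q* = 12.125 and P* = 72.25.
A tax on buyers shifts demand down by 53.5: (145 - 53.5) - 6Q = 48 + 2Q, so Q_t = 5.4375. Buyers pay P_b = 112.375; sellers receive P_s = P_b - 53.5 = 58.875.
Producers lose the trapezoid between P_s and P* out to Q_t plus the triangle from Q_t to Q*: change in PS = 29.5664 - 147.0156 = -117.4492.

-117.45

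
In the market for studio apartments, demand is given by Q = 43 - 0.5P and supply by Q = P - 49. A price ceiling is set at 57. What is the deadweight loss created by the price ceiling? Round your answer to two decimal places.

Rewriting demand in inverse form: P = 86 - 2Q.
Rewriting supply in inverse form: P = 49 + Q.
Free-market equilibrium: 86 - 2Q = 49 + Q gives Q* = 12.3333, P* = 61.3333.
At the ceiling price 57, quantity supplied is (57 - 49)/1 = 8; supply is the short side, so Q = 8 trades at P = 57.
The lost-trades triangle has base Q* - 8 = 4.3333 and height equal to the gap between the curves at Q = 8, which is 70 - 57 = 13. DWL = (1/2)(4.3333)(13) = 28.1667.

28.17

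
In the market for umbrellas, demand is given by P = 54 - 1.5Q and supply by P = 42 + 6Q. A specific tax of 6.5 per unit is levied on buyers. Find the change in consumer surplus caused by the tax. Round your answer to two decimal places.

-1.52

Without the tax, 54 - 1.5Q = 42 + 6Q so Q* = 1.6 and P* = 51.6.
A tax on buyers shifts demand down by 6.5: (54 - 6.5) - 1.5Q = 42 + 6Q, so Q_t = 0.7333. Buyers pay P_b = 52.9; sellers receive P_s = P_b - 6.5 = 46.4.
Consumers lose the trapezoid between P* and P_b out to Q_t plus the triangle from Q_t to Q*: change in CS = 0.4033 - 1.92 = -1.5167.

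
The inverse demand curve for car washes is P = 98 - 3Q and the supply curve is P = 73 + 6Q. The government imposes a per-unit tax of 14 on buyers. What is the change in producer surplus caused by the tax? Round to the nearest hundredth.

-18.67

Pre-tax equilibrium: 98 - 3Q = 73 + 6Q gives Q* = 2.7778, P* = 89.6667.
With the tax, buyers' net willingness to pay falls by 14: (98 - 14) - 3Q = 73 + 6Q, so Q_t = 1.2222. Buyers pay P_b = 94.3333; sellers receive P_s = P_b - 14 = 80.3333.
PS falls from (1/2)(2.7778)(16.6667) = 23.1481 to (1/2)(1.2222)(7.3333) = 4.4815, a change of -18.6667.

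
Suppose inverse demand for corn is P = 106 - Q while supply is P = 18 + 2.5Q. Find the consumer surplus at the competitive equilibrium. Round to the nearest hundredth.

Set 106 - Q = 18 + 2.5Q, which gives 88 = 3.5Q, so Q* = 25.1429 and P* = 106 - (25.1429) = 80.8571.
Consumer surplus is the triangle under demand above P*: (1/2)(25.1429)(106 - 80.8571) = (1/2)(25.1429)(25.1429) = 316.0816.

316.08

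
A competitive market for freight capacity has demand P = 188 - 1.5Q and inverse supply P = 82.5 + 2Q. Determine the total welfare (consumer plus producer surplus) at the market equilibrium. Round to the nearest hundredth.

Equilibrium: 188 - 1.5Q = 82.5 + 2Q, so Q* = 30.1429 and P* = 142.7857.
CS = (1/2)(30.1429)(45.2143) = 681.4439 and PS = (1/2)(30.1429)(60.2857) = 908.5918, so total surplus = 1590.0357.

1590.04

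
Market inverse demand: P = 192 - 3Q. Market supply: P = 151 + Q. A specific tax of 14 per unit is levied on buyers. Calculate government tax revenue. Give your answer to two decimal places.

Pre-tax equilibrium: 192 - 3Q = 151 + Q gives Q* = 10.25, P* = 161.25.
A tax on buyers shifts demand down by 14: (192 - 14) - 3Q = 151 + Q, so Q_t = 6.75. Buyers pay P_b = 171.75; sellers receive P_s = P_b - 14 = 157.75.
Revenue is the tax times quantity traded: 14 x 6.75 = 94.5.

94.50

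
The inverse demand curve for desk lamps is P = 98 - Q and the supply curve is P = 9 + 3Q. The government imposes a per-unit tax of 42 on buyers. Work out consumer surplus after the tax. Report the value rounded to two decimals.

69.03

Without the tax, 98 - Q = 9 + 3Q so Q* = 22.25 and P* = 75.75.
A tax on buyers shifts demand down by 42: (98 - 42) - Q = 9 + 3Q, so Q_t = 11.75. Buyers pay P_b = 86.25; sellers receive P_s = P_b - 42 = 44.25.
CS = (1/2)(Q_t)(98 - P_b) = (1/2)(11.75)(11.75) = 69.0312.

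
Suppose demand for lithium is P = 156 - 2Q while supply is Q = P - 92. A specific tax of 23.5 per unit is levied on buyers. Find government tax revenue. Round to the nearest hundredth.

317.25

Rewriting supply in inverse form: P = 92 + Q.
Pre-tax equilibrium: 156 - 2Q = 92 + Q gives Q* = 21.3333, P* = 113.3333.
With the tax, buyers' net willingness to pay falls by 23.5: (156 - 23.5) - 2Q = 92 + Q, so Q_t = 13.5. Buyers pay P_b = 129; sellers receive P_s = P_b - 23.5 = 105.5.
Tax revenue = t x Q_t = 23.5 x 13.5 = 317.25.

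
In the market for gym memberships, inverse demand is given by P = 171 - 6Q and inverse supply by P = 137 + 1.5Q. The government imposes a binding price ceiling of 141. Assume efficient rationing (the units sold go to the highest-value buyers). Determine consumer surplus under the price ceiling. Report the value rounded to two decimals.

Without the control, 171 - 6Q = 137 + 1.5Q so Q* = 4.5333 and P* = 143.8.
At the ceiling price 141, quantity supplied is (141 - 137)/1.5 = 2.6667; supply is the short side, so Q = 2.6667 trades at P = 141.
The demand price at Q = 2.6667 is 155. CS is the trapezoid between demand and 141 over [0, 2.6667]: (1/2)[(171 - 141) + (155 - 141)](2.6667) = 58.6667.

58.67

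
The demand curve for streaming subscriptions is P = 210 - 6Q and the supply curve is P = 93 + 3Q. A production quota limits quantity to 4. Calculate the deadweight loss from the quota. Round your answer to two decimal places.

364.50

Unrestricted equilibrium: Q* = (210 - 93)/(6 + 3) = 13.
At Q = 4 the demand price is 210 - 6(4) = 186 and the supply price is 93 + 3(4) = 105.
Deadweight loss is the triangle between the curves from 4 to 13: (1/2)(186 - 105)(13 - 4) = 364.5.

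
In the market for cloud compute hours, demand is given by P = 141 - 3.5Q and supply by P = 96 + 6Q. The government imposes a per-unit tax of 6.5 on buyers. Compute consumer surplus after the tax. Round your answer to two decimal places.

Without the tax, 141 - 3.5Q = 96 + 6Q so Q* = 4.7368 and P* = 124.4211.
With the tax, buyers' net willingness to pay falls by 6.5: (141 - 6.5) - 3.5Q = 96 + 6Q, so Q_t = 4.0526. Buyers pay P_b = 126.8158; sellers receive P_s = P_b - 6.5 = 120.3158.
CS = (1/2)(Q_t)(141 - P_b) = (1/2)(4.0526)(14.1842) = 28.7417.

28.74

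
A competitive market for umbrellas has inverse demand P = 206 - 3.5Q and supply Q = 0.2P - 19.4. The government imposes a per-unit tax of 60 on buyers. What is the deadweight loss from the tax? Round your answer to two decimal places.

211.76

Rewriting supply in inverse form: P = 97 + 5Q.
Without the tax, 206 - 3.5Q = 97 + 5Q so Q* = 12.8235 and P* = 161.1176.
With the tax, buyers' net willingness to pay falls by 60: (206 - 60) - 3.5Q = 97 + 5Q, so Q_t = 5.7647. Buyers pay P_b = 185.8235; sellers receive P_s = P_b - 60 = 125.8235.
The welfare triangle lost has base Q* - Q_t = 7.0588 and height t = 60, so DWL = (1/2)(7.0588)(60) = 211.7647.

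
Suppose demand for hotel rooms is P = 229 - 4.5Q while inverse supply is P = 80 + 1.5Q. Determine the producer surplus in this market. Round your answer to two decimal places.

462.52

Setting demand equal to supply, 149 = 6Q, so Q* = 24.8333 and P* = 117.25.
PS is the area between P* and the supply curve from 0 to Q*: (1/2)(24.8333)(37.25) = 462.5208.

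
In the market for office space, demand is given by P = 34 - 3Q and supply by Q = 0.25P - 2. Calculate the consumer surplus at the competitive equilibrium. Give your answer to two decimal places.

Rewriting supply in inverse form: P = 8 + 4Q.
Equilibrium: 34 - 3Q = 8 + 4Q, so Q* = 3.7143 and P* = 22.8571.
The demand choke price is 34, so CS = (1/2)(Q*)(34 - P*) = (1/2)(3.7143)(11.1429) = 20.6939.

20.69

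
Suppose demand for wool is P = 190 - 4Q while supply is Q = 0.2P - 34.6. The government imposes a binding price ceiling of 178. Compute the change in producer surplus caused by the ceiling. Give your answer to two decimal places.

Rewriting supply in inverse form: P = 173 + 5Q.
Without the control, 190 - 4Q = 173 + 5Q so Q* = 1.8889 and P* = 182.4444.
At the ceiling price 178, quantity supplied is (178 - 173)/5 = 1; supply is the short side, so Q = 1 trades at P = 178.
PS goes from (1/2)(1.8889)(9.4444) = 8.9198 to 2.5 (computed as (178 - 173)(1) - (1/2)(5)(1)^2), a change of -6.4198.

-6.42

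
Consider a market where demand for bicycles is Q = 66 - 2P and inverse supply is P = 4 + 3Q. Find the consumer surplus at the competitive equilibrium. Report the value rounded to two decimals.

17.16

Rewriting demand in inverse form: P = 33 - 0.5Q.
Equilibrium: 33 - 0.5Q = 4 + 3Q, so Q* = 8.2857 and P* = 28.8571.
The demand choke price is 33, so CS = (1/2)(Q*)(33 - P*) = (1/2)(8.2857)(4.1429) = 17.1633.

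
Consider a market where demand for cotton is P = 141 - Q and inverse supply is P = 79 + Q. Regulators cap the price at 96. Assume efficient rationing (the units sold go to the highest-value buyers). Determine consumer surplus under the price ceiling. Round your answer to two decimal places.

Free-market equilibrium: 141 - Q = 79 + Q gives Q* = 31, P* = 110.
At the ceiling price 96, quantity supplied is (96 - 79)/1 = 17; supply is the short side, so Q = 17 trades at P = 96.
The demand price at Q = 17 is 124. CS is the trapezoid between demand and 96 over [0, 17]: (1/2)[(141 - 96) + (124 - 96)](17) = 620.5.

620.50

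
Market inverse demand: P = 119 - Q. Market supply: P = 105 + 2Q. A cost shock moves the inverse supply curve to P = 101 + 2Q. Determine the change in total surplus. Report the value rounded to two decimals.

Initial equilibrium: Q_0 = 4.6667, P_0 = 114.3333; CS_0 = (1/2)(4.6667)(4.6667) = 10.8889, PS_0 = (1/2)(4.6667)(9.3333) = 21.7778.
New equilibrium: 119 - Q = 101 + 2Q gives Q_1 = 6, P_1 = 113; CS_1 = 18, PS_1 = 36.
Change in total surplus = (18 + 36) - (10.8889 + 21.7778) = 21.3333.

21.33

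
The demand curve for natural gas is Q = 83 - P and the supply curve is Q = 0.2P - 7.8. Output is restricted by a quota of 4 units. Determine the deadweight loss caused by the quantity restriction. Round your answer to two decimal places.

33.33

Rewriting demand in inverse form: P = 83 - Q.
Rewriting supply in inverse form: P = 39 + 5Q.
Unrestricted equilibrium: Q* = (83 - 39)/(1 + 5) = 7.3333.
At Q = 4 the demand price is 83 - (4) = 79 and the supply price is 39 + 5(4) = 59.
Deadweight loss is the triangle between the curves from 4 to 7.3333: (1/2)(79 - 59)(7.3333 - 4) = 33.3333.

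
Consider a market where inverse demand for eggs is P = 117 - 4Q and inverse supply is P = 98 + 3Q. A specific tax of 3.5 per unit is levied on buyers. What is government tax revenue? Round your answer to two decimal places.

Pre-tax equilibrium: 117 - 4Q = 98 + 3Q gives Q* = 2.7143, P* = 106.1429.
With the tax, buyers' net willingness to pay falls by 3.5: (117 - 3.5) - 4Q = 98 + 3Q, so Q_t = 2.2143. Buyers pay P_b = 108.1429; sellers receive P_s = P_b - 3.5 = 104.6429.
Tax revenue = t x Q_t = 3.5 x 2.2143 = 7.75.

7.75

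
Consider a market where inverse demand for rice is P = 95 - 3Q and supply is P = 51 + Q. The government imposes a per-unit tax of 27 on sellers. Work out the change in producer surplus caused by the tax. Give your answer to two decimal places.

-51.47

Pre-tax equilibrium: 95 - 3Q = 51 + Q gives Q* = 11, P* = 62.
A tax on sellers shifts supply up by 27: 95 - 3Q = 51 + Q + 27, so Q_t = 4.25. Buyers pay P_b = 82.25; sellers receive P_s = P_b - 27 = 55.25.
Producers lose the trapezoid between P_s and P* out to Q_t plus the triangle from Q_t to Q*: change in PS = 9.0312 - 60.5 = -51.4688.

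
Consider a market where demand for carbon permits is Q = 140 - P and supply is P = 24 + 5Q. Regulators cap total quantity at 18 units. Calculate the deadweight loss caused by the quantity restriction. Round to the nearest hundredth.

5.33

Rewriting demand in inverse form: P = 140 - Q.
Unrestricted equilibrium: Q* = (140 - 24)/(1 + 5) = 19.3333.
At Q = 18 the demand price is 140 - (18) = 122 and the supply price is 24 + 5(18) = 114.
DWL = (1/2)(gap between curves at 18) x (Q* - 18) = (1/2)(8)(1.3333) = 5.3333.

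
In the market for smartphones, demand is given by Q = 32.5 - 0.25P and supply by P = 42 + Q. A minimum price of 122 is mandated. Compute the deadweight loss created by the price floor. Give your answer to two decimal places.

608.40

Rewriting demand in inverse form: P = 130 - 4Q.
Free-market equilibrium: 130 - 4Q = 42 + Q gives Q* = 17.6, P* = 59.6.
At P = 122, buyers demand (130 - 122)/4 = 2 while sellers would supply more, so the quantity traded is 2 at price 122.
The lost-trades triangle has base Q* - 2 = 15.6 and height equal to the gap between the curves at Q = 2, which is 122 - 44 = 78. DWL = (1/2)(15.6)(78) = 608.4.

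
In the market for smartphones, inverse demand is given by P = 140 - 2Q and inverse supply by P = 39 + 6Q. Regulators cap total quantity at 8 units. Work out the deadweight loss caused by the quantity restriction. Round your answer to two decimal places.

Without the quota, 140 - 2Q = 39 + 6Q gives Q* = 12.625.
At Q = 8 the demand price is 140 - 2(8) = 124 and the supply price is 39 + 6(8) = 87.
Deadweight loss is the triangle between the curves from 8 to 12.625: (1/2)(124 - 87)(12.625 - 8) = 85.5625.

85.56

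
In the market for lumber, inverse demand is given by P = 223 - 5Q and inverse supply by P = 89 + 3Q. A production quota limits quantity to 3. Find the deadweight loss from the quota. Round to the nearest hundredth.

756.25

Without the quota, 223 - 5Q = 89 + 3Q gives Q* = 16.75.
At Q = 3 the demand price is 223 - 5(3) = 208 and the supply price is 89 + 3(3) = 98.
DWL = (1/2)(gap between curves at 3) x (Q* - 3) = (1/2)(110)(13.75) = 756.25.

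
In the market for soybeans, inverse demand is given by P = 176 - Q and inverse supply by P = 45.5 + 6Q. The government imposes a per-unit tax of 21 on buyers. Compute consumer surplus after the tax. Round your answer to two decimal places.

122.35

Without the tax, 176 - Q = 45.5 + 6Q so Q* = 18.6429 and P* = 157.3571.
A tax on buyers shifts demand down by 21: (176 - 21) - Q = 45.5 + 6Q, so Q_t = 15.6429. Buyers pay P_b = 160.3571; sellers receive P_s = P_b - 21 = 139.3571.
CS = (1/2)(Q_t)(176 - P_b) = (1/2)(15.6429)(15.6429) = 122.3495.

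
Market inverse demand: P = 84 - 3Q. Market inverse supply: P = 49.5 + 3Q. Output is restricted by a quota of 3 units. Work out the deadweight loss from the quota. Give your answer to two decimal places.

22.69

Unrestricted equilibrium: Q* = (84 - 49.5)/(3 + 3) = 5.75.
At Q = 3 the demand price is 84 - 3(3) = 75 and the supply price is 49.5 + 3(3) = 58.5.
Deadweight loss is the triangle between the curves from 3 to 5.75: (1/2)(75 - 58.5)(5.75 - 3) = 22.6875.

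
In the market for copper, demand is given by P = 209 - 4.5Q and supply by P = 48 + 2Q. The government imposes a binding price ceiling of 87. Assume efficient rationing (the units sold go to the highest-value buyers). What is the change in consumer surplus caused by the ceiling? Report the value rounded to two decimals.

143.03

Without the control, 209 - 4.5Q = 48 + 2Q so Q* = 24.7692 and P* = 97.5385.
At P = 87, sellers supply (87 - 48)/2 = 19.5 while buyers want more, so the quantity traded is 19.5 at price 87.
CS goes from (1/2)(24.7692)(111.4615) = 1380.4083 to 1523.4375 (computed as (209 - 87)(19.5) - (1/2)(4.5)(19.5)^2), a change of 143.0292.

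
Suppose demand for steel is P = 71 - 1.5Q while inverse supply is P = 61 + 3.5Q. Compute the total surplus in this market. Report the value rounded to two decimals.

10.00

Equilibrium: 71 - 1.5Q = 61 + 3.5Q, so Q* = 2 and P* = 68.
Total surplus is the full triangle between the curves from 0 to Q*: (1/2)(2)(71 - 61) = 10.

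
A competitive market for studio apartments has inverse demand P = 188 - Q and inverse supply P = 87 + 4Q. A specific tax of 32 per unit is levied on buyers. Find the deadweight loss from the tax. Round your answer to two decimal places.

102.40

Pre-tax equilibrium: 188 - Q = 87 + 4Q gives Q* = 20.2, P* = 167.8.
A tax on buyers shifts demand down by 32: (188 - 32) - Q = 87 + 4Q, so Q_t = 13.8. Buyers pay P_b = 174.2; sellers receive P_s = P_b - 32 = 142.2.
The welfare triangle lost has base Q* - Q_t = 6.4 and height t = 32, so DWL = (1/2)(6.4)(32) = 102.4.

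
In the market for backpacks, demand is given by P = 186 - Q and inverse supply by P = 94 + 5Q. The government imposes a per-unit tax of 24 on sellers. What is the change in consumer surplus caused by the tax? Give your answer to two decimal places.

-53.33

Without the tax, 186 - Q = 94 + 5Q so Q* = 15.3333 and P* = 170.6667.
A tax on sellers shifts supply up by 24: 186 - Q = 94 + 5Q + 24, so Q_t = 11.3333. Buyers pay P_b = 174.6667; sellers receive P_s = P_b - 24 = 150.6667.
Consumers lose the trapezoid between P* and P_b out to Q_t plus the triangle from Q_t to Q*: change in CS = 64.2222 - 117.5556 = -53.3333.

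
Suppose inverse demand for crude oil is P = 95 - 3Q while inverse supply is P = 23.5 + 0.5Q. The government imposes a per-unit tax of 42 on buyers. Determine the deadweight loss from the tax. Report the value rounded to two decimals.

252.00

Without the tax, 95 - 3Q = 23.5 + 0.5Q so Q* = 20.4286 and P* = 33.7143.
A tax on buyers shifts demand down by 42: (95 - 42) - 3Q = 23.5 + 0.5Q, so Q_t = 8.4286. Buyers pay P_b = 69.7143; sellers receive P_s = P_b - 42 = 27.7143.
The welfare triangle lost has base Q* - Q_t = 12 and height t = 42, so DWL = (1/2)(12)(42) = 252.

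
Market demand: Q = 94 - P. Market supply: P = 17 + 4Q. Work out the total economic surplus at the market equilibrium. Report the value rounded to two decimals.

Rewriting demand in inverse form: P = 94 - Q.
Setting demand equal to supply, 77 = 5Q, so Q* = 15.4 and P* = 78.6.
CS = (1/2)(15.4)(15.4) = 118.58 and PS = (1/2)(15.4)(61.6) = 474.32, so total surplus = 592.9.

592.90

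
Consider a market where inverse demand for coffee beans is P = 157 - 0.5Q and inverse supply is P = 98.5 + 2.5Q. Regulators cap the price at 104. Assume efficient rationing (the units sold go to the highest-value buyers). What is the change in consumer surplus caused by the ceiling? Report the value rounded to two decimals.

Free-market equilibrium: 157 - 0.5Q = 98.5 + 2.5Q gives Q* = 19.5, P* = 147.25.
At the ceiling price 104, quantity supplied is (104 - 98.5)/2.5 = 2.2; supply is the short side, so Q = 2.2 trades at P = 104.
CS goes from (1/2)(19.5)(9.75) = 95.0625 to 115.39 (computed as (157 - 104)(2.2) - (1/2)(0.5)(2.2)^2), a change of 20.3275.

20.33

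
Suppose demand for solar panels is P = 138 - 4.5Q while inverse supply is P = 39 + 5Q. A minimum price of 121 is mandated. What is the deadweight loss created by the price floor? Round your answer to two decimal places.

Free-market equilibrium: 138 - 4.5Q = 39 + 5Q gives Q* = 10.4211, P* = 91.1053.
At the floor price 121, quantity demanded is (138 - 121)/4.5 = 3.7778; demand is the short side, so Q = 3.7778 trades at P = 121.
The lost-trades triangle has base Q* - 3.7778 = 6.6433 and height equal to the gap between the curves at Q = 3.7778, which is 121 - 57.8889 = 63.1111. DWL = (1/2)(6.6433)(63.1111) = 209.6322.

209.63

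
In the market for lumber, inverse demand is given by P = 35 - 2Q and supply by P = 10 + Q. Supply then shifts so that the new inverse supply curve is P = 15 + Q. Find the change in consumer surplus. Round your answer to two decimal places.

-25.00

Initial equilibrium: Q_0 = 8.3333, P_0 = 18.3333; CS_0 = (1/2)(8.3333)(16.6667) = 69.4444, PS_0 = (1/2)(8.3333)(8.3333) = 34.7222.
New equilibrium: 35 - 2Q = 15 + Q gives Q_1 = 6.6667, P_1 = 21.6667; CS_1 = 44.4444, PS_1 = 22.2222.
Change in consumer surplus = 44.4444 - 69.4444 = -25.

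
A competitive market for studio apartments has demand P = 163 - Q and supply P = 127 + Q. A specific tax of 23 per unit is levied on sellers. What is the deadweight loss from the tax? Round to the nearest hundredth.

Without the tax, 163 - Q = 127 + Q so Q* = 18 and P* = 145.
With the tax, sellers need 23 more per unit: 163 - Q = 127 + Q + 23, so Q_t = 6.5. Buyers pay P_b = 156.5; sellers receive P_s = P_b - 23 = 133.5.
Deadweight loss is the triangle between the curves from Q_t to Q*: (1/2)(18 - 6.5)(23) = 132.25.

132.25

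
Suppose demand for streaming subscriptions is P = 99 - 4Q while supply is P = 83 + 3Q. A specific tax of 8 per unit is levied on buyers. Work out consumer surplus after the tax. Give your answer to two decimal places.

Without the tax, 99 - 4Q = 83 + 3Q so Q* = 2.2857 and P* = 89.8571.
A tax on buyers shifts demand down by 8: (99 - 8) - 4Q = 83 + 3Q, so Q_t = 1.1429. Buyers pay P_b = 94.4286; sellers receive P_s = P_b - 8 = 86.4286.
CS = (1/2)(Q_t)(99 - P_b) = (1/2)(1.1429)(4.5714) = 2.6122.

2.61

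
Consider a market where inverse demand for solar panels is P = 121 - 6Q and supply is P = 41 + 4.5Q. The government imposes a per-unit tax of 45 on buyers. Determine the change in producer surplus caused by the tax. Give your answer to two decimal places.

-105.61

Without the tax, 121 - 6Q = 41 + 4.5Q so Q* = 7.619 and P* = 75.2857.
With the tax, buyers' net willingness to pay falls by 45: (121 - 45) - 6Q = 41 + 4.5Q, so Q_t = 3.3333. Buyers pay P_b = 101; sellers receive P_s = P_b - 45 = 56.
PS falls from (1/2)(7.619)(34.2857) = 130.6122 to (1/2)(3.3333)(15) = 25, a change of -105.6122.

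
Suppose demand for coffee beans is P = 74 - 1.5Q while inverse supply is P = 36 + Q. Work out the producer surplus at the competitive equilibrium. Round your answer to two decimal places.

115.52

Set 74 - 1.5Q = 36 + Q, which gives 38 = 2.5Q, so Q* = 15.2 and P* = 74 - 1.5(15.2) = 51.2.
The supply curve's price intercept is 36, so PS = (1/2)(Q*)(P* - 36) = (1/2)(15.2)(15.2) = 115.52.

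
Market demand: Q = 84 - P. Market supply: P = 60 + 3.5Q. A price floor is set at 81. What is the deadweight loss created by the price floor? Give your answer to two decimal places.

Rewriting demand in inverse form: P = 84 - Q.
Without the control, 84 - Q = 60 + 3.5Q so Q* = 5.3333 and P* = 78.6667.
At P = 81, buyers demand (84 - 81)/1 = 3 while sellers would supply more, so the quantity traded is 3 at price 81.
At Q = 3 the demand price is 81 and the supply price is 70.5. Deadweight loss is the triangle between the curves from 3 to 5.3333: (1/2)(81 - 70.5)(5.3333 - 3) = 12.25.

12.25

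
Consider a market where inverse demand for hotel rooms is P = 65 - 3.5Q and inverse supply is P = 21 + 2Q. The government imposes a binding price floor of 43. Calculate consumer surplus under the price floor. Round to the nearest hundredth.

69.14

Without the control, 65 - 3.5Q = 21 + 2Q so Q* = 8 and P* = 37.
At P = 43, buyers demand (65 - 43)/3.5 = 6.2857 while sellers would supply more, so the quantity traded is 6.2857 at price 43.
CS is the triangle under demand above 43: (1/2)(6.2857)(65 - 43) = 69.1429.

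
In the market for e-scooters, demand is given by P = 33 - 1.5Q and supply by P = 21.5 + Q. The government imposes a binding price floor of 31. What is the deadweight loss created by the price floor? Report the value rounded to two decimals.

13.34

Without the control, 33 - 1.5Q = 21.5 + Q so Q* = 4.6 and P* = 26.1.
At P = 31, buyers demand (33 - 31)/1.5 = 1.3333 while sellers would supply more, so the quantity traded is 1.3333 at price 31.
At Q = 1.3333 the demand price is 31 and the supply price is 22.8333. Deadweight loss is the triangle between the curves from 1.3333 to 4.6: (1/2)(31 - 22.8333)(4.6 - 1.3333) = 13.3389.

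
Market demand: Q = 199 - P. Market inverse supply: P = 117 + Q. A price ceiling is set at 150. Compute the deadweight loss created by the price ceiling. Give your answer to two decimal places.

Rewriting demand in inverse form: P = 199 - Q.
Without the control, 199 - Q = 117 + Q so Q* = 41 and P* = 158.
At P = 150, sellers supply (150 - 117)/1 = 33 while buyers want more, so the quantity traded is 33 at price 150.
At Q = 33 the demand price is 166 and the supply price is 150. Deadweight loss is the triangle between the curves from 33 to 41: (1/2)(166 - 150)(41 - 33) = 64.

64.00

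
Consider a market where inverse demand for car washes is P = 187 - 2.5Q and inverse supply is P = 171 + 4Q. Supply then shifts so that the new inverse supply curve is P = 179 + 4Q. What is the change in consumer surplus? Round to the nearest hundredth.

-5.68

Initial equilibrium: Q_0 = 2.4615, P_0 = 180.8462; CS_0 = (1/2)(2.4615)(6.1538) = 7.574, PS_0 = (1/2)(2.4615)(9.8462) = 12.1183.
New equilibrium: 187 - 2.5Q = 179 + 4Q gives Q_1 = 1.2308, P_1 = 183.9231; CS_1 = 1.8935, PS_1 = 3.0296.
Change in consumer surplus = 1.8935 - 7.574 = -5.6805.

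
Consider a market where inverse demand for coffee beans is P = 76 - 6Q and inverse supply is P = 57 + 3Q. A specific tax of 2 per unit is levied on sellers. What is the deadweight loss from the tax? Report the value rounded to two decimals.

0.22

Pre-tax equilibrium: 76 - 6Q = 57 + 3Q gives Q* = 2.1111, P* = 63.3333.
A tax on sellers shifts supply up by 2: 76 - 6Q = 57 + 3Q + 2, so Q_t = 1.8889. Buyers pay P_b = 64.6667; sellers receive P_s = P_b - 2 = 62.6667.
The welfare triangle lost has base Q* - Q_t = 0.2222 and height t = 2, so DWL = (1/2)(0.2222)(2) = 0.2222.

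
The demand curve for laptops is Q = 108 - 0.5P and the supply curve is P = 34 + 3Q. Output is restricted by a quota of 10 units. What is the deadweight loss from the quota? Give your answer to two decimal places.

Rewriting demand in inverse form: P = 216 - 2Q.
Without the quota, 216 - 2Q = 34 + 3Q gives Q* = 36.4.
At Q = 10 the demand price is 216 - 2(10) = 196 and the supply price is 34 + 3(10) = 64.
DWL = (1/2)(gap between curves at 10) x (Q* - 10) = (1/2)(132)(26.4) = 1742.4.

1742.40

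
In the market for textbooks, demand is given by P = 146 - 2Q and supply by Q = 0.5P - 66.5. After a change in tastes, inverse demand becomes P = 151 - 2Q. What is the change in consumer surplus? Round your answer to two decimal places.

9.69

Rewriting supply in inverse form: P = 133 + 2Q.
Initial equilibrium: Q_0 = 3.25, P_0 = 139.5; CS_0 = (1/2)(3.25)(6.5) = 10.5625, PS_0 = (1/2)(3.25)(6.5) = 10.5625.
New equilibrium: 151 - 2Q = 133 + 2Q gives Q_1 = 4.5, P_1 = 142; CS_1 = 20.25, PS_1 = 20.25.
Change in consumer surplus = 20.25 - 10.5625 = 9.6875.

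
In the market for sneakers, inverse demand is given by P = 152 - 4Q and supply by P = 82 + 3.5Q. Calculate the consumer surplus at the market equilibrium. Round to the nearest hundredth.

Setting demand equal to supply, 70 = 7.5Q, so Q* = 9.3333 and P* = 114.6667.
Consumer surplus is the triangle under demand above P*: (1/2)(9.3333)(152 - 114.6667) = (1/2)(9.3333)(37.3333) = 174.2222.

174.22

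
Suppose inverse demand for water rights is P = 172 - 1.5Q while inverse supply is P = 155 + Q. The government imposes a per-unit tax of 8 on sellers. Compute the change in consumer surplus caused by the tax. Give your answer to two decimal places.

Pre-tax equilibrium: 172 - 1.5Q = 155 + Q gives Q* = 6.8, P* = 161.8.
A tax on sellers shifts supply up by 8: 172 - 1.5Q = 155 + Q + 8, so Q_t = 3.6. Buyers pay P_b = 166.6; sellers receive P_s = P_b - 8 = 158.6.
Consumers lose the trapezoid between P* and P_b out to Q_t plus the triangle from Q_t to Q*: change in CS = 9.72 - 34.68 = -24.96.

-24.96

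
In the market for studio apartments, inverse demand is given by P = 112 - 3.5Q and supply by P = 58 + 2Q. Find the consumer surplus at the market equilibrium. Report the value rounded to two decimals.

168.69

Equilibrium: 112 - 3.5Q = 58 + 2Q, so Q* = 9.8182 and P* = 77.6364.
Consumer surplus is the triangle under demand above P*: (1/2)(9.8182)(112 - 77.6364) = (1/2)(9.8182)(34.3636) = 168.6942.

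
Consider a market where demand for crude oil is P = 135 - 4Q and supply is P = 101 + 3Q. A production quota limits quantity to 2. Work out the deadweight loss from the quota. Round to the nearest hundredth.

Without the quota, 135 - 4Q = 101 + 3Q gives Q* = 4.8571.
At Q = 2 the demand price is 135 - 4(2) = 127 and the supply price is 101 + 3(2) = 107.
Deadweight loss is the triangle between the curves from 2 to 4.8571: (1/2)(127 - 107)(4.8571 - 2) = 28.5714.

28.57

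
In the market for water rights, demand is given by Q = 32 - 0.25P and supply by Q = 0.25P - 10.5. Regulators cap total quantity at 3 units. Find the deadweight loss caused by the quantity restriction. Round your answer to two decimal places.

Rewriting demand in inverse form: P = 128 - 4Q.
Rewriting supply in inverse form: P = 42 + 4Q.
Unrestricted equilibrium: Q* = (128 - 42)/(4 + 4) = 10.75.
At Q = 3 the demand price is 128 - 4(3) = 116 and the supply price is 42 + 4(3) = 54.
Deadweight loss is the triangle between the curves from 3 to 10.75: (1/2)(116 - 54)(10.75 - 3) = 240.25.

240.25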